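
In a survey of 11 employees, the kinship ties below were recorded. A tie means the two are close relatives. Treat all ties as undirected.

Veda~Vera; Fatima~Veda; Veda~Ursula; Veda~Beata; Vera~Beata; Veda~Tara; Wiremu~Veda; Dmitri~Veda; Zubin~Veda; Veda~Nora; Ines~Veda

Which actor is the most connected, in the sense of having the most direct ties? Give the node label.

Degrees — Beata:2, Dmitri:1, Fatima:1, Ines:1, Nora:1, Tara:1, Ursula:1, Veda:10, Vera:2, Wiremu:1, Zubin:1.
The maximum is 10, attained only by Veda.

Veda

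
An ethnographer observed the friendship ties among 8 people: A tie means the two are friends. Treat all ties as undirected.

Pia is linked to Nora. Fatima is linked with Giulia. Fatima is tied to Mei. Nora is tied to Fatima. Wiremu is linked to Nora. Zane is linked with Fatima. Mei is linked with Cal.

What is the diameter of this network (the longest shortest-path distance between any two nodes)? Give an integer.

4

Eccentricity of each node (its greatest distance to any other): Cal:4, Fatima:2, Giulia:3, Mei:3, Nora:3, Pia:4, Wiremu:4, Zane:3.
The maximum eccentricity is 4, realized for instance by the pair Wiremu–Cal via Wiremu – Nora – Fatima – Mei – Cal. So the diameter is 4.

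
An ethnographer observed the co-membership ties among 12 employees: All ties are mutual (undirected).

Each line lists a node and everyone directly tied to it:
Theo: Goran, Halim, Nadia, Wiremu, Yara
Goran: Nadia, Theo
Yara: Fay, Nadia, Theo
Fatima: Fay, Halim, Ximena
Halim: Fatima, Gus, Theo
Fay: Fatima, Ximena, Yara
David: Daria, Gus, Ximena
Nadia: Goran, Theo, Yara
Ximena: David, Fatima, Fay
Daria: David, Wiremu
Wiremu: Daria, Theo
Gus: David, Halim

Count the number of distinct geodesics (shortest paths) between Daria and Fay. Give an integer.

1

The shortest distance is 3, and the only length-3 path is Daria–David–Ximena–Fay. So there is exactly 1 shortest path.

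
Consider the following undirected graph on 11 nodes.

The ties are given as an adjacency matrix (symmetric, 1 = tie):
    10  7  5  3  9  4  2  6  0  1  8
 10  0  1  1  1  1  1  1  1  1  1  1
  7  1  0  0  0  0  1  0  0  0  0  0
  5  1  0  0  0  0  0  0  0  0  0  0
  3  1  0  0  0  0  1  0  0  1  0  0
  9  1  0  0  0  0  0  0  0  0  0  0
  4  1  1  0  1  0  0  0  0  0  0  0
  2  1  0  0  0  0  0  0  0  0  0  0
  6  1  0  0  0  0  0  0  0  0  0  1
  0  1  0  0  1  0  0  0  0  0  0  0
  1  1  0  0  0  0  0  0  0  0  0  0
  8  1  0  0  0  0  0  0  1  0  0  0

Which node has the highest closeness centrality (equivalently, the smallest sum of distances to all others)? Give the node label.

Farness (sum of distances to all others) for each node — 0:18, 1:19, 2:19, 3:17, 4:17, 5:19, 6:18, 7:18, 8:18, 9:19, 10:10.
The smallest farness is 10, for 10, so 10 has the highest closeness.

10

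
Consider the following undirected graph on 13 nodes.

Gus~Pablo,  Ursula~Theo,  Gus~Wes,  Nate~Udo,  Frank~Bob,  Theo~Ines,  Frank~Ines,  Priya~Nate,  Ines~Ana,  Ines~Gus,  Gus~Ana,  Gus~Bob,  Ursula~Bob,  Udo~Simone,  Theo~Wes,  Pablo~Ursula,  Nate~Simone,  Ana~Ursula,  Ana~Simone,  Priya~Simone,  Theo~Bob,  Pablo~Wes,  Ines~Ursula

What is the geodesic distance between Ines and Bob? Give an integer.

One shortest route is Ines – Frank – Bob, which uses 2 edges, and Ines and Bob are not directly tied, so nothing shorter exists. So d(Ines,Bob) = 2.

2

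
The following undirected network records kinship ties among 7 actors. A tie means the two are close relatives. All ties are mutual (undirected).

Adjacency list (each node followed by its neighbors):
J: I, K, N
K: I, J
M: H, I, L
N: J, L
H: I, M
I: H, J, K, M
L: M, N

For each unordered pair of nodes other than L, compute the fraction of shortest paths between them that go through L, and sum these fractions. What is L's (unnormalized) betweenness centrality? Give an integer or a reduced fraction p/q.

Pairs whose geodesics pass through L — N–M: 1; N–H: 1/2.
All other pairs contribute 0.
Summing the contributions gives betweenness(L) = 3/2.

3/2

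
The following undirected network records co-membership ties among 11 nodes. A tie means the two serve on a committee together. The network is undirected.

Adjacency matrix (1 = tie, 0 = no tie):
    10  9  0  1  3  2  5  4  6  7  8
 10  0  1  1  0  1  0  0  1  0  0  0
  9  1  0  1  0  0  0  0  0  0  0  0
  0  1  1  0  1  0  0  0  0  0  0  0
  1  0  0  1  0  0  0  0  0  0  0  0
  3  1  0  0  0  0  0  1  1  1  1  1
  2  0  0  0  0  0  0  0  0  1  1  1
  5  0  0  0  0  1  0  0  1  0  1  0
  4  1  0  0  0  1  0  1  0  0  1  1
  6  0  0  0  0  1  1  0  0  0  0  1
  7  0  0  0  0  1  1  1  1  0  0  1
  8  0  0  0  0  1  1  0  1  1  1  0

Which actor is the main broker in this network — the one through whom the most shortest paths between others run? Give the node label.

Unnormalized betweenness of each node: 0:9, 1:0, 2:1/3, 3:437/30, 4:119/15, 5:0, 6:17/15, 7:113/30, 8:49/15, 9:0, 10:21.
10 has the largest value, 21, making it the main broker — the node through which the most shortest paths run.

10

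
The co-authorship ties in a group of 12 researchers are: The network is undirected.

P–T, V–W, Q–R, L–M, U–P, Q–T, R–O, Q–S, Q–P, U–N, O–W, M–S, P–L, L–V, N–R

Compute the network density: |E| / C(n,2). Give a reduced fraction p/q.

There are 15 edges and 12 nodes, so the maximum possible is C(12,2) = 66.
Density = 15/66 = 5/22.

5/22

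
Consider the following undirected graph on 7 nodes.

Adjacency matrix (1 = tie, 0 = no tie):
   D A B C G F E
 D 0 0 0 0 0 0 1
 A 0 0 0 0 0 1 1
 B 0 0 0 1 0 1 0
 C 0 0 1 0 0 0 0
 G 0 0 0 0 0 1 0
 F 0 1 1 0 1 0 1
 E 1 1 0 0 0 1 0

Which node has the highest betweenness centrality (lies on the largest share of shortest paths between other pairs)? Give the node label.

Unnormalized betweenness of each node: A:0, B:5, C:0, D:0, E:5, F:11, G:0.
F has the largest value, 11, making it the main broker — the node through which the most shortest paths run.

F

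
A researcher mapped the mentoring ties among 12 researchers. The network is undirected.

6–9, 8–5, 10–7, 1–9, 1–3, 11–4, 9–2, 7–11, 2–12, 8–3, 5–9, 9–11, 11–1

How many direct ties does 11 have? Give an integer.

4

11 is directly tied to 1, 4, 7, and 9. That is 4 neighbors, so the degree of 11 is 4.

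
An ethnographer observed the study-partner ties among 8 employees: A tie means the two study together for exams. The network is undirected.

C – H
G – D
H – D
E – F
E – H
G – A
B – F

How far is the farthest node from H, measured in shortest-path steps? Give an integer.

Distances from H: A:3, B:3, C:1, D:1, E:1, F:2, G:2.
The largest is 3 (to A and B), so the eccentricity of H is 3.

3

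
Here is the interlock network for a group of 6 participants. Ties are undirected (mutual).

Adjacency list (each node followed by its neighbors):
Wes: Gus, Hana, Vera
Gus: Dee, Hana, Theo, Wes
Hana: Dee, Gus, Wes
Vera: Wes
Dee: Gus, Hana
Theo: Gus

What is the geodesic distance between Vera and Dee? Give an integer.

One shortest route is Vera – Wes – Gus – Dee, which uses 3 edges, and at distance 2 from Vera we only reach {Gus, Hana}, which does not include Dee. So d(Vera,Dee) = 3.

3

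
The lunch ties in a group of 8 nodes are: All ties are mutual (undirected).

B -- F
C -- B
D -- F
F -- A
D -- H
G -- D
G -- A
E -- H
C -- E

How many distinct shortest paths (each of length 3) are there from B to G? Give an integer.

2

The shortest distance is 3. The length-3 paths are: B–F–D–G; B–F–A–G.
That gives 2 distinct shortest paths.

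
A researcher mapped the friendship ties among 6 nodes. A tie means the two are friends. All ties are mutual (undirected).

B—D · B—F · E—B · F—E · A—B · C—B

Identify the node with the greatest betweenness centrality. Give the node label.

B

Unnormalized betweenness of each node: A:0, B:9, C:0, D:0, E:0, F:0.
B has the largest value, 9, making it the main broker — the node through which the most shortest paths run.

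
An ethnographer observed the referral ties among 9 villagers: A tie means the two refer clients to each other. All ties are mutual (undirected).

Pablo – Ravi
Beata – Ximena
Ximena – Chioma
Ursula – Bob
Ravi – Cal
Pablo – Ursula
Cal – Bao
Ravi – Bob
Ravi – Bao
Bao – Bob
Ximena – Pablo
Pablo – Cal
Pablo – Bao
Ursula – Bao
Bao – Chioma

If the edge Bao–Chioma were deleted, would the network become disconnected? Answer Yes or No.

No

Even without that edge, Bao still reaches Chioma via Bao – Pablo – Ximena – Chioma, so the network stays connected. Not a bridge.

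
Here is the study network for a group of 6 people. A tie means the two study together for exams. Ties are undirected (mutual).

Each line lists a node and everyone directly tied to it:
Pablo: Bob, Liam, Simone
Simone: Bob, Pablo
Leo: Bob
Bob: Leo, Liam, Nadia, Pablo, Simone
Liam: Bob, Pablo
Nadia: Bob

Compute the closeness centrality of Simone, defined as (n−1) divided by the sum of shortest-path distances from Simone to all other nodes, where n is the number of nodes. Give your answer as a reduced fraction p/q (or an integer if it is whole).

Distances from Simone: Bob:1, Leo:2, Liam:2, Nadia:2, Pablo:1. Sum = 8.
n = 6, so closeness = 5/8.

5/8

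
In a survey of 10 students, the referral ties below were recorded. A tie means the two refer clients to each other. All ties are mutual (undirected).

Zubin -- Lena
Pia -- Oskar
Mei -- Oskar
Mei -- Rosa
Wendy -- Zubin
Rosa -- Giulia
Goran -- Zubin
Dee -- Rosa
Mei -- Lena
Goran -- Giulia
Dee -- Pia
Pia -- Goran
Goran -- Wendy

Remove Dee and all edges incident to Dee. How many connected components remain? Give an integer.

1

Dee's neighbors (Pia and Rosa) remain reachable from one another through other ties, so the rest of the network stays in one piece.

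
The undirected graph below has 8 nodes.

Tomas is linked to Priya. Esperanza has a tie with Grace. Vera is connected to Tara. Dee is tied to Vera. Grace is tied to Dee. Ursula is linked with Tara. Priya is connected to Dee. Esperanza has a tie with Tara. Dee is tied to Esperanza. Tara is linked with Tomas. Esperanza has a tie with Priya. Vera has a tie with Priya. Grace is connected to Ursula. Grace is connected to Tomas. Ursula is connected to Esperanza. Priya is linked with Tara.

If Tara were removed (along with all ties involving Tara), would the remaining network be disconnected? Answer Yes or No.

Even without Tara, every remaining node can still reach every other (the residual graph is connected), so Tara is not a cut vertex.

No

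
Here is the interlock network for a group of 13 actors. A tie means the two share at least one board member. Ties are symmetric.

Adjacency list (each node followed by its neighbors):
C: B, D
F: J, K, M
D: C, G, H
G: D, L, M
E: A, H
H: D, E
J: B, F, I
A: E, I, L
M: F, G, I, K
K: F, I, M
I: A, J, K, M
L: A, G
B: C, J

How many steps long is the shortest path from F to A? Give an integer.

3

One shortest route is F – J – I – A, which uses 3 edges, and at distance 2 from F we only reach {B, G, I}, which does not include A. So d(F,A) = 3.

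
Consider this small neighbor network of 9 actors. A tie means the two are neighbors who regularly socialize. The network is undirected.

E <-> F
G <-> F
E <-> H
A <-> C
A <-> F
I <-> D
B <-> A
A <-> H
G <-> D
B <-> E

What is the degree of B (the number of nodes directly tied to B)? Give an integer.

2

B is directly tied to A and E. That is 2 neighbors, so the degree of B is 2.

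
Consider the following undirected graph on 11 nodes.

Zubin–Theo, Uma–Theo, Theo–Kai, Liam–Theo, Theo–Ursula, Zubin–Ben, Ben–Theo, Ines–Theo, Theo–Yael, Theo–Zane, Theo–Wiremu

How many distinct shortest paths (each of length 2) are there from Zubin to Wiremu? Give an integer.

1

The shortest distance is 2, and the only length-2 path is Zubin–Theo–Wiremu. So there is exactly 1 shortest path.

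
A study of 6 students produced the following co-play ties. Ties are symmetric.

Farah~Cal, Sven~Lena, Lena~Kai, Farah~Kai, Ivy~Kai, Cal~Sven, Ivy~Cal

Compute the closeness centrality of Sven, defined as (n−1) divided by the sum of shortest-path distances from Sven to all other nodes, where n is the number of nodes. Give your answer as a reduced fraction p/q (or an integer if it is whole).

Distances from Sven: Cal:1, Farah:2, Ivy:2, Kai:2, Lena:1. Sum = 8.
n = 6, so closeness = 5/8.

5/8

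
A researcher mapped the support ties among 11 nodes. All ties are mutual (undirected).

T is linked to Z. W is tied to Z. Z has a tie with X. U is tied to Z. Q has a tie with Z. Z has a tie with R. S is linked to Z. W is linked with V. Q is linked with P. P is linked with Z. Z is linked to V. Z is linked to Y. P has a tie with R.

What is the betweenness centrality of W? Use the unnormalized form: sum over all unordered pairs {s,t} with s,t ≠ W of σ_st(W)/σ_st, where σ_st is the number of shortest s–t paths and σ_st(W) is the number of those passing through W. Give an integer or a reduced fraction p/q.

No shortest path between any pair of other nodes passes through W.
Summing the contributions gives betweenness(W) = 0.

0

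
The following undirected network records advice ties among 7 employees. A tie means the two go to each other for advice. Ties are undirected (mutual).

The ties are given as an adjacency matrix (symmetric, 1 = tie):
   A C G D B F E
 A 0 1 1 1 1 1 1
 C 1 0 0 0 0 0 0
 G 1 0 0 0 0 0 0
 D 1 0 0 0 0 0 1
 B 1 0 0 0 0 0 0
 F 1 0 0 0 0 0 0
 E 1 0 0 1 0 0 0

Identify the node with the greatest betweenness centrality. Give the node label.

A

Unnormalized betweenness of each node: A:14, B:0, C:0, D:0, E:0, F:0, G:0.
A has the largest value, 14, making it the main broker — the node through which the most shortest paths run.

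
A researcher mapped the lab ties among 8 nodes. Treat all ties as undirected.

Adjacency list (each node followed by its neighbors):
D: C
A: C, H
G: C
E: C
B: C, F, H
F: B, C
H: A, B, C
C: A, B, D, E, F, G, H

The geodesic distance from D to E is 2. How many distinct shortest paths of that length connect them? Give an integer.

1

The shortest distance is 2, and the only length-2 path is D–C–E. So there is exactly 1 shortest path.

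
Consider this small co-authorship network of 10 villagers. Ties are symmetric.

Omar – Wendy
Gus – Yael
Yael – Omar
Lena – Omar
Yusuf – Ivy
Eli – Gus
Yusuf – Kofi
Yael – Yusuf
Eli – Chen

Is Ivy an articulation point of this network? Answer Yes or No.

Even without Ivy, every remaining node can still reach every other (the residual graph is connected), so Ivy is not a cut vertex.

No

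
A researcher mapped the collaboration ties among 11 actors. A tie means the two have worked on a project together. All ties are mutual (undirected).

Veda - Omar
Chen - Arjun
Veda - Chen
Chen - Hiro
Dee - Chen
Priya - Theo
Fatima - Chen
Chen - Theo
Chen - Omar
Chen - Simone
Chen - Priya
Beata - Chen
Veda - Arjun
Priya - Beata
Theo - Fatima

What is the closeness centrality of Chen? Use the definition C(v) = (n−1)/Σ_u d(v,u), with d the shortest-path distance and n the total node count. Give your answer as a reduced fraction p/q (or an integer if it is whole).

Distances from Chen: Arjun:1, Beata:1, Dee:1, Fatima:1, Hiro:1, Omar:1, Priya:1, Simone:1, Theo:1, Veda:1. Sum = 10.
n = 11, so closeness = 10/10 = 1.

1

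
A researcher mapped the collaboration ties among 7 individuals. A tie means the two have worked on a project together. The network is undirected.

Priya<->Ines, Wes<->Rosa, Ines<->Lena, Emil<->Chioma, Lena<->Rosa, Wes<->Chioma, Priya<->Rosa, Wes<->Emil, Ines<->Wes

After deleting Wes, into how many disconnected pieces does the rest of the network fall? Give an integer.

2

Without Wes, the remaining ties split the others into: {Ines, Lena, Priya, Rosa}; {Chioma, Emil}.
That's 2 separate components.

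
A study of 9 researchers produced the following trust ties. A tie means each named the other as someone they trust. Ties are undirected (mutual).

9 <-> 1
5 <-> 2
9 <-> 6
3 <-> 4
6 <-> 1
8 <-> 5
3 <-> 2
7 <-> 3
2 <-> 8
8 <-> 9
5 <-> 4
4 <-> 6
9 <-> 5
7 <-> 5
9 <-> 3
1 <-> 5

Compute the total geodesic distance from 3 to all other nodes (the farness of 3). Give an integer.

Distances from 3: 1:2, 2:1, 4:1, 5:2, 6:2, 7:1, 8:2, 9:1.
Sum = 2 + 1 + 1 + 2 + 2 + 1 + 2 + 1 = 12.

12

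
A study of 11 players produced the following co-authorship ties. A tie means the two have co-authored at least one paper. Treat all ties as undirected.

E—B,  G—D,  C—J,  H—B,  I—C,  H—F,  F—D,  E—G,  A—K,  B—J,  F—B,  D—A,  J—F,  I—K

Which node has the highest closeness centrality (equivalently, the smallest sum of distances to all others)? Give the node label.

Farness (sum of distances to all others) for each node — A:23, B:20, C:24, D:19, E:24, F:18, G:25, H:25, I:27, J:20, K:27.
The smallest farness is 18, for F, so F has the highest closeness.

F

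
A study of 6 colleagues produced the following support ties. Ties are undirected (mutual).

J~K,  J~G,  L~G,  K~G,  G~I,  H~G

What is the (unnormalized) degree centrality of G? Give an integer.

5

G is directly tied to H, I, J, K, and L. That is 5 neighbors, so the degree of G is 5.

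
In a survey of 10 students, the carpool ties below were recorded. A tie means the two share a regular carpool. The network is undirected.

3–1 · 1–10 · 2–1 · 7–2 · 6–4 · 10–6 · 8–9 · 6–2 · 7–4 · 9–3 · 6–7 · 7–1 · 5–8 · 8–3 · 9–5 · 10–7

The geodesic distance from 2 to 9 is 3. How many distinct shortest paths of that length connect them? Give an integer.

The shortest distance is 3, and the only length-3 path is 2–1–3–9. So there is exactly 1 shortest path.

1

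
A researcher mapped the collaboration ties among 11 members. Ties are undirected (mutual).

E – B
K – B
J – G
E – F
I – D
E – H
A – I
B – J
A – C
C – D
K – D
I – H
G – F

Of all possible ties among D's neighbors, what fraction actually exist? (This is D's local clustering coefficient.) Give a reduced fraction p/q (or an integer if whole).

D's neighbors: C, I, and K (k = 3).
Possible neighbor pairs: C(3,2) = 3. Edges among them: none → e = 0.
Clustering(D) = 0/3 = 0.

0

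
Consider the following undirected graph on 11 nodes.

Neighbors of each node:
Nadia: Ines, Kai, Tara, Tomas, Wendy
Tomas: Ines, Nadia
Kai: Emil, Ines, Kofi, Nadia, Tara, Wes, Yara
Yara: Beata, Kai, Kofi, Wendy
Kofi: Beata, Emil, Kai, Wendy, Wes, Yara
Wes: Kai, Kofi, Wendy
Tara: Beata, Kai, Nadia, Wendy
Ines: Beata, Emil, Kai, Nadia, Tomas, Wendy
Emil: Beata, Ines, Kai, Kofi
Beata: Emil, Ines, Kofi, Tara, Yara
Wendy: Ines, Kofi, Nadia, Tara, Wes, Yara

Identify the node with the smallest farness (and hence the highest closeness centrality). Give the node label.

Farness (sum of distances to all others) for each node — Beata:15, Emil:16, Ines:14, Kai:13, Kofi:15, Nadia:15, Tara:16, Tomas:21, Wendy:14, Wes:18, Yara:17.
The smallest farness is 13, for Kai, so Kai has the highest closeness.

Kai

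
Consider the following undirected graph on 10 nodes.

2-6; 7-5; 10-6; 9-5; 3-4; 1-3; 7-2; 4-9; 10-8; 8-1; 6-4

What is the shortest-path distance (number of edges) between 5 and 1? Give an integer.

One shortest route is 5 – 9 – 4 – 3 – 1, which uses 4 edges, and at distance 3 from 5 we only reach {3, 6}, which does not include 1. So d(5,1) = 4.

4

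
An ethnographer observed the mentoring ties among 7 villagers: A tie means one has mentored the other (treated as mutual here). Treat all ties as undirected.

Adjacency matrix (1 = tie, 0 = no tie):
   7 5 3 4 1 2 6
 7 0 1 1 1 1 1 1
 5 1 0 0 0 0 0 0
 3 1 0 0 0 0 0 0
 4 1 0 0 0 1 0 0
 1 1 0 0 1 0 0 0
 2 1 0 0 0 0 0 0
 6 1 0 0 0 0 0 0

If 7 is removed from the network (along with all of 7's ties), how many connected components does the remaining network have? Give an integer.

5

Without 7, the remaining ties split the others into: {5}; {3}; {1, 4}; {2}; {6}.
That's 5 separate components.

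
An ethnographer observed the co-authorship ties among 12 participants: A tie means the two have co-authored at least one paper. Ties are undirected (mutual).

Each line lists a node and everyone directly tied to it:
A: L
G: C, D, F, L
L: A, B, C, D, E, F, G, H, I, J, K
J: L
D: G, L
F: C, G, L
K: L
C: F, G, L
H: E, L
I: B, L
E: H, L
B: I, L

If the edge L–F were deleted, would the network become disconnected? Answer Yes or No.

Even without that edge, L still reaches F via L – C – F, so the network stays connected. Not a bridge.

No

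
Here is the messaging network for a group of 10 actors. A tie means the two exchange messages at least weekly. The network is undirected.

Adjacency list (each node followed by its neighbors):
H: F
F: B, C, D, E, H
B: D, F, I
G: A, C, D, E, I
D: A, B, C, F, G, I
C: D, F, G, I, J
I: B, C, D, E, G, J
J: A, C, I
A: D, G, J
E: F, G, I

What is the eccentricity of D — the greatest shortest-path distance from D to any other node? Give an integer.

2

Distances from D: A:1, B:1, C:1, E:2, F:1, G:1, H:2, I:1, J:2.
The largest is 2 (to J, E, and H), so the eccentricity of D is 2.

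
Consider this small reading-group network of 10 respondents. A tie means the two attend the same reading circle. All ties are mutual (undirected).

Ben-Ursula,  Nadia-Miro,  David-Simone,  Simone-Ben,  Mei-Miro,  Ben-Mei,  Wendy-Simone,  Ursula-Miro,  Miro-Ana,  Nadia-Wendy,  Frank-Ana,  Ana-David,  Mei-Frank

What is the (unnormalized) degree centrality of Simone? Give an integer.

3

Simone is directly tied to Ben, David, and Wendy. That is 3 neighbors, so the degree of Simone is 3.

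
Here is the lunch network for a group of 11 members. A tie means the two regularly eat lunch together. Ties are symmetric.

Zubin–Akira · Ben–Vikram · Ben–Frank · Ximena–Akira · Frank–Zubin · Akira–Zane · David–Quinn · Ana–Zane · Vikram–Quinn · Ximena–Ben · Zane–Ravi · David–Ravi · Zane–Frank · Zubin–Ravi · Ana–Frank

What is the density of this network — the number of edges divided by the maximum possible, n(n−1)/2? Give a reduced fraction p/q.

There are 15 edges and 11 nodes, so the maximum possible is C(11,2) = 55.
Density = 15/55 = 3/11.

3/11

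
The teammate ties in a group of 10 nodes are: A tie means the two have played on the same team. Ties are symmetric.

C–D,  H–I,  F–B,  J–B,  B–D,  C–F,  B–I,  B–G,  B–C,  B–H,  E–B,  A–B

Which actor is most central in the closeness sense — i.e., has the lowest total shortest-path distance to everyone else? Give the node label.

Farness (sum of distances to all others) for each node — A:17, B:9, C:15, D:16, E:17, F:16, G:17, H:16, I:16, J:17.
The smallest farness is 9, for B, so B has the highest closeness.

B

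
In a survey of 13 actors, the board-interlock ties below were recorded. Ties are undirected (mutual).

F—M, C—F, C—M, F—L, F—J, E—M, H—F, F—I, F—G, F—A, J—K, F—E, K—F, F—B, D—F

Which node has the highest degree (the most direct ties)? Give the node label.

Degrees — A:1, B:1, C:2, D:1, E:2, F:12, G:1, H:1, I:1, J:2, K:2, L:1, M:3.
The maximum is 12, attained only by F.

F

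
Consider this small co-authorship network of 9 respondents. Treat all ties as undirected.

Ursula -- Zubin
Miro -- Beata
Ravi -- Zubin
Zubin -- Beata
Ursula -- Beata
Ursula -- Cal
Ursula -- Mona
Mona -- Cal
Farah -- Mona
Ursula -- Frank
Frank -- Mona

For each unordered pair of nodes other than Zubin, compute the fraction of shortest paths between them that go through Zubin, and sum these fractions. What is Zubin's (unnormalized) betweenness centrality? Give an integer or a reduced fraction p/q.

Pairs whose geodesics pass through Zubin — Miro–Ravi: 1; Beata–Ravi: 1; Ravi–Farah: 1; Ravi–Cal: 1; Ravi–Frank: 1; Ravi–Mona: 1; Ravi–Ursula: 1.
All other pairs contribute 0.
Summing the contributions gives betweenness(Zubin) = 7.

7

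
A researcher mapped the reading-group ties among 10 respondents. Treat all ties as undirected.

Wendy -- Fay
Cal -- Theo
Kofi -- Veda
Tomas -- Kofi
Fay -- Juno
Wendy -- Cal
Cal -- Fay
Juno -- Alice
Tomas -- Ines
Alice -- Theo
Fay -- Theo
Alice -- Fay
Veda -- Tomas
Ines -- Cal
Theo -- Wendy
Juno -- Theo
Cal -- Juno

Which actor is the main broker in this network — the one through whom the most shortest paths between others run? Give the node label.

Cal

Unnormalized betweenness of each node: Alice:0, Cal:61/3, Fay:5/2, Ines:18, Juno:5/3, Kofi:0, Theo:5/2, Tomas:14, Veda:0, Wendy:0.
Cal has the largest value, 61/3, making it the main broker — the node through which the most shortest paths run.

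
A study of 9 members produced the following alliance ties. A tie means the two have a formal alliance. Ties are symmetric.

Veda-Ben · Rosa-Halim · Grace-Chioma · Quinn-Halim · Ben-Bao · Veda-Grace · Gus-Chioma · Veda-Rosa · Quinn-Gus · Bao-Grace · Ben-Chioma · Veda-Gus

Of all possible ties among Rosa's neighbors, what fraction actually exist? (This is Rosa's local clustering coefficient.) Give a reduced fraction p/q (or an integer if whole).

0

Rosa's neighbors: Halim and Veda (k = 2).
Possible neighbor pairs: C(2,2) = 1. Edges among them: none → e = 0.
Clustering(Rosa) = 0/1.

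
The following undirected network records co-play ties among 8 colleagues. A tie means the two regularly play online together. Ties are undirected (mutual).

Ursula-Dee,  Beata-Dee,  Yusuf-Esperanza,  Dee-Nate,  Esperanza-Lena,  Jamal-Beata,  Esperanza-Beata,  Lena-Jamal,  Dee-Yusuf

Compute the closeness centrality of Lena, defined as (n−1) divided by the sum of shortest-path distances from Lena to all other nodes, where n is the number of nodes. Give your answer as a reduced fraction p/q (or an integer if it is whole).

7/17

Distances from Lena: Beata:2, Dee:3, Esperanza:1, Jamal:1, Nate:4, Ursula:4, Yusuf:2. Sum = 17.
n = 8, so closeness = 7/17.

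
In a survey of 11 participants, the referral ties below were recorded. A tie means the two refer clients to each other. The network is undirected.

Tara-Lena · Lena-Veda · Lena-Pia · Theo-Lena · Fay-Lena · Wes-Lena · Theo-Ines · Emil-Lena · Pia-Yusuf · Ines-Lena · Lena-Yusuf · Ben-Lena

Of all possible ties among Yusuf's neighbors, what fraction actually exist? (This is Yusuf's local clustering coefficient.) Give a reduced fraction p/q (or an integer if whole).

1

Yusuf's neighbors: Lena and Pia (k = 2).
Possible neighbor pairs: C(2,2) = 1. Edges among them: Lena–Pia → e = 1.
Clustering(Yusuf) = 1/1.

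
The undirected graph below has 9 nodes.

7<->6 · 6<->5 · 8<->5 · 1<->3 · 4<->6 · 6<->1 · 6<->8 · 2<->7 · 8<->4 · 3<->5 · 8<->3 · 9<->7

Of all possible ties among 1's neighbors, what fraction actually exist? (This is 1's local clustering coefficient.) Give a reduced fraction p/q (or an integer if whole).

1's neighbors: 3 and 6 (k = 2).
Possible neighbor pairs: C(2,2) = 1. Edges among them: none → e = 0.
Clustering(1) = 0/1.

0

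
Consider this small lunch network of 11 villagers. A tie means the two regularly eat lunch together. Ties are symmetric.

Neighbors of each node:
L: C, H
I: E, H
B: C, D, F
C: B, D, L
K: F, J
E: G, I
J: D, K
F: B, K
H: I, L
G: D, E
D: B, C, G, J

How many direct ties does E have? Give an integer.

E is directly tied to G and I. That is 2 neighbors, so the degree of E is 2.

2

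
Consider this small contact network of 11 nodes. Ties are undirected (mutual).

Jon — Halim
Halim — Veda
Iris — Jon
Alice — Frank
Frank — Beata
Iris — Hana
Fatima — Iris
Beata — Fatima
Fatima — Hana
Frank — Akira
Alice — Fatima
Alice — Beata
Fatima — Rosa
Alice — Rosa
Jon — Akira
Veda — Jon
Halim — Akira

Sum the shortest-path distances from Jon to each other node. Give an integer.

19

Distances from Jon: Akira:1, Alice:3, Beata:3, Fatima:2, Frank:2, Halim:1, Hana:2, Iris:1, Rosa:3, Veda:1.
Sum = 1 + 3 + 3 + 2 + 2 + 1 + 2 + 1 + 3 + 1 = 19.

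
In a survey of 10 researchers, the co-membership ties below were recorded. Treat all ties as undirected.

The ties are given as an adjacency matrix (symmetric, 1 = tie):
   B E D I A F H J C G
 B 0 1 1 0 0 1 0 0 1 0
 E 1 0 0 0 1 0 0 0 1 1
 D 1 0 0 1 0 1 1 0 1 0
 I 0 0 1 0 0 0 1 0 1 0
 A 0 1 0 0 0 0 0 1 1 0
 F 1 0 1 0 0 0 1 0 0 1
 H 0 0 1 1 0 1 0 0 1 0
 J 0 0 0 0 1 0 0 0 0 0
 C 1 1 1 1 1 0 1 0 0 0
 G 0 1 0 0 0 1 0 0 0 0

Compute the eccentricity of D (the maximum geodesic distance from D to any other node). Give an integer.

Distances from D: A:2, B:1, C:1, E:2, F:1, G:2, H:1, I:1, J:3.
The largest is 3 (to J), so the eccentricity of D is 3.

3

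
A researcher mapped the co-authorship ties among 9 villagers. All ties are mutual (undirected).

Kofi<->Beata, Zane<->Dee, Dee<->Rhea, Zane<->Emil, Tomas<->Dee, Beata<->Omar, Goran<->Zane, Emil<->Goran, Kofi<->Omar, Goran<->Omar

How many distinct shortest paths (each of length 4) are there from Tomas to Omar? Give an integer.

1

The shortest distance is 4, and the only length-4 path is Tomas–Dee–Zane–Goran–Omar. So there is exactly 1 shortest path.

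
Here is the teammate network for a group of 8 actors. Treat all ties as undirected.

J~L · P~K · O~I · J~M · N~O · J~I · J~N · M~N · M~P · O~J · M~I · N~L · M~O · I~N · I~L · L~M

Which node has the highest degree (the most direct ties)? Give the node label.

M

Degrees — I:5, J:5, K:1, L:4, M:6, N:5, O:4, P:2.
The maximum is 6, attained only by M.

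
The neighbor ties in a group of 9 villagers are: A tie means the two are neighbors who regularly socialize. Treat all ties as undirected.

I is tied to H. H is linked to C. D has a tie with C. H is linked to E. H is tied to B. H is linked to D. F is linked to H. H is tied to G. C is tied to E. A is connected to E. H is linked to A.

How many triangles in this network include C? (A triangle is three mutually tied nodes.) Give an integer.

C's neighbors: D, E, and H.
Neighbor pairs that are themselves tied: C–D–H; C–E–H. Each forms one triangle with C, for 2 in total.

2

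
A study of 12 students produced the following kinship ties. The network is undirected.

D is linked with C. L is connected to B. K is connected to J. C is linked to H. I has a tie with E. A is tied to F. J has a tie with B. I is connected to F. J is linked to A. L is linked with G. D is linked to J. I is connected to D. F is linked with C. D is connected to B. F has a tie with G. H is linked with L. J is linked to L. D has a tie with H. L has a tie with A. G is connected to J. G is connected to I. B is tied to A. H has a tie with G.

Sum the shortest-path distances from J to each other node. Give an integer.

Distances from J: A:1, B:1, C:2, D:1, E:3, F:2, G:1, H:2, I:2, K:1, L:1.
Sum = 1 + 1 + 2 + 1 + 3 + 2 + 1 + 2 + 2 + 1 + 1 = 17.

17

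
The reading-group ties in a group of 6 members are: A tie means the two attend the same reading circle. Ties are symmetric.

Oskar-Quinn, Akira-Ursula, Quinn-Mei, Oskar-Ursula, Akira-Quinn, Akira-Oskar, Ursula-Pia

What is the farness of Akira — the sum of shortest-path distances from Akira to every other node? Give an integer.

7

Distances from Akira: Mei:2, Oskar:1, Pia:2, Quinn:1, Ursula:1.
Sum = 2 + 1 + 2 + 1 + 1 = 7.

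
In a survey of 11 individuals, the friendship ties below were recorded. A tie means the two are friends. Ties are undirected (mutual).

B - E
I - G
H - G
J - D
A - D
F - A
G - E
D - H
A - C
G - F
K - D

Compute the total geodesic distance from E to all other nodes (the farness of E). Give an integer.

26

Distances from E: A:3, B:1, C:4, D:3, F:2, G:1, H:2, I:2, J:4, K:4.
Sum = 3 + 1 + 4 + 3 + 2 + 1 + 2 + 2 + 4 + 4 = 26.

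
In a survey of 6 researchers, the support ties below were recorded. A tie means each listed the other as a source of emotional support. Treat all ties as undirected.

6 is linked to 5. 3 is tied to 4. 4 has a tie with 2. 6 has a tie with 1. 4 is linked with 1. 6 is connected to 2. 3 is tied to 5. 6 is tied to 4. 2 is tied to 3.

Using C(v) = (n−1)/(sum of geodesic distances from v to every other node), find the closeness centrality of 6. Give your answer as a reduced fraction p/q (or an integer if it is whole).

Distances from 6: 1:1, 2:1, 3:2, 4:1, 5:1. Sum = 6.
n = 6, so closeness = 5/6.

5/6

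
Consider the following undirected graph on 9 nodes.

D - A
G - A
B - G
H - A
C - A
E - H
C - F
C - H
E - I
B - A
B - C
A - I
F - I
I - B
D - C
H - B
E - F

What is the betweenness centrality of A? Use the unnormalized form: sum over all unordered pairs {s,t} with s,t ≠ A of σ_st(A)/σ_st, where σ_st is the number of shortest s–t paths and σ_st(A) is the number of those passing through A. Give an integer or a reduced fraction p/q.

Pairs whose geodesics pass through A — E–G: 2/4; E–D: 2/4; G–I: 1/2; G–F: 2/4; G–H: 1/2; G–D: 1; G–C: 1/2; I–H: 1/3; I–D: 1; I–C: 1/3; H–D: 1/2; B–D: 1/2.
All other pairs contribute 0.
Summing the contributions gives betweenness(A) = 20/3.

20/3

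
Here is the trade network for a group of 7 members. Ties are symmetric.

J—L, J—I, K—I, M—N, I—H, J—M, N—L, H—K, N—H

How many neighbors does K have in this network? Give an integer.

K is directly tied to H and I. That is 2 neighbors, so the degree of K is 2.

2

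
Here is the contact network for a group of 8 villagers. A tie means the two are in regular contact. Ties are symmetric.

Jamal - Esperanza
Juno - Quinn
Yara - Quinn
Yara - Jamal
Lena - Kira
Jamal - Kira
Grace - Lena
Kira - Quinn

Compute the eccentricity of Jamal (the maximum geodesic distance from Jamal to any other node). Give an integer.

Distances from Jamal: Esperanza:1, Grace:3, Juno:3, Kira:1, Lena:2, Quinn:2, Yara:1.
The largest is 3 (to Juno and Grace), so the eccentricity of Jamal is 3.

3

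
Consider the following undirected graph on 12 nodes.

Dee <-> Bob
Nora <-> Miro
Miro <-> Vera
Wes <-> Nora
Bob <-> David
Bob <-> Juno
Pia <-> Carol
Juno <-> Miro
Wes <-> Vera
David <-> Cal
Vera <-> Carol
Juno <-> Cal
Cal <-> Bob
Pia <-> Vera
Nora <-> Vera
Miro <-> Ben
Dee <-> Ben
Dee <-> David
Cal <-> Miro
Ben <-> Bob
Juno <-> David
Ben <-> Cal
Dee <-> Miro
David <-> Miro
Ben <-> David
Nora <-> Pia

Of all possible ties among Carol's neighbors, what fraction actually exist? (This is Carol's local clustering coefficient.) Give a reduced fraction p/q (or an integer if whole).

1

Carol's neighbors: Pia and Vera (k = 2).
Possible neighbor pairs: C(2,2) = 1. Edges among them: Pia–Vera → e = 1.
Clustering(Carol) = 1/1.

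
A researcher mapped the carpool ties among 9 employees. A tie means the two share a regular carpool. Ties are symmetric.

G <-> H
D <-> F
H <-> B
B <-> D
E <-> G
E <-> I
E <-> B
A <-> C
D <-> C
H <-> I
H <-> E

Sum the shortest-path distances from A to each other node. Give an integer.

27

Distances from A: B:3, C:1, D:2, E:4, F:3, G:5, H:4, I:5.
Sum = 3 + 1 + 2 + 4 + 3 + 5 + 4 + 5 = 27.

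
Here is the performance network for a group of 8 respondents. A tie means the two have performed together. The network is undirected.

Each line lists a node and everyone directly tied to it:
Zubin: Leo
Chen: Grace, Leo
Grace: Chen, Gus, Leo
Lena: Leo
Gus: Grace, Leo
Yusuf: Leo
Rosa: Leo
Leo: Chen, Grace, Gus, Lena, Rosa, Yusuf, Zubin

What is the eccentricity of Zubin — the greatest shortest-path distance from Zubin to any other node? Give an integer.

2

Distances from Zubin: Chen:2, Grace:2, Gus:2, Lena:2, Leo:1, Rosa:2, Yusuf:2.
The largest is 2 (to Grace, Chen, Gus, Rosa, Yusuf, and Lena), so the eccentricity of Zubin is 2.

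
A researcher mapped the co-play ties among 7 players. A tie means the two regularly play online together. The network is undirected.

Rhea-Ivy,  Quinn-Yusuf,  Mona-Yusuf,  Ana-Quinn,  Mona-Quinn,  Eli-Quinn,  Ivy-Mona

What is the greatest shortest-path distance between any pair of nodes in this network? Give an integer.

Eccentricity of each node (its greatest distance to any other): Ana:4, Eli:4, Ivy:3, Mona:2, Quinn:3, Rhea:4, Yusuf:3.
The maximum eccentricity is 4, realized for instance by the pair Ana–Rhea via Ana – Quinn – Mona – Ivy – Rhea. So the diameter is 4.

4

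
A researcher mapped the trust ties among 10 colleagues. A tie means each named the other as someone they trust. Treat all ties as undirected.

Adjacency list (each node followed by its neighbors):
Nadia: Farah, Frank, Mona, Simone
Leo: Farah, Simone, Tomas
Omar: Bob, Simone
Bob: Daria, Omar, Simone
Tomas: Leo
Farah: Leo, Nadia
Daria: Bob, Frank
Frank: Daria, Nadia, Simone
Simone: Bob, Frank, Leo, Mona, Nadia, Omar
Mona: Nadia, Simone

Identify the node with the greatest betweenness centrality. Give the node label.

Unnormalized betweenness of each node: Bob:17/6, Daria:1/2, Farah:1, Frank:25/6, Leo:19/2, Mona:0, Nadia:16/3, Omar:0, Simone:59/3, Tomas:0.
Simone has the largest value, 59/3, making it the main broker — the node through which the most shortest paths run.

Simone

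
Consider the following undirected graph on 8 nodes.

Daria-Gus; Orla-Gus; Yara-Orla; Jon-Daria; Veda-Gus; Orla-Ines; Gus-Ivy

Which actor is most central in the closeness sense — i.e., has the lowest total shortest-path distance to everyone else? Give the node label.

Gus

Farness (sum of distances to all others) for each node — Daria:14, Gus:10, Ines:18, Ivy:16, Jon:20, Orla:12, Veda:16, Yara:18.
The smallest farness is 10, for Gus, so Gus has the highest closeness.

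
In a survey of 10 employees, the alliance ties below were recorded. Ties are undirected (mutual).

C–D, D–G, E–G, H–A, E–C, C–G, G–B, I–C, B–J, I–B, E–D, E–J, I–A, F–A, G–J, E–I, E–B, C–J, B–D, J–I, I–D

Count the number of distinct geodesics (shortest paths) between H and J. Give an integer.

The shortest distance is 3, and the only length-3 path is H–A–I–J. So there is exactly 1 shortest path.

1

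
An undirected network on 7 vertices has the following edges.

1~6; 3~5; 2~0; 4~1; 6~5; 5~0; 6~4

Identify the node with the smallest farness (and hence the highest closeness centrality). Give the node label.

5

Farness (sum of distances to all others) for each node — 0:12, 1:14, 2:17, 3:14, 4:14, 5:9, 6:10.
The smallest farness is 9, for 5, so 5 has the highest closeness.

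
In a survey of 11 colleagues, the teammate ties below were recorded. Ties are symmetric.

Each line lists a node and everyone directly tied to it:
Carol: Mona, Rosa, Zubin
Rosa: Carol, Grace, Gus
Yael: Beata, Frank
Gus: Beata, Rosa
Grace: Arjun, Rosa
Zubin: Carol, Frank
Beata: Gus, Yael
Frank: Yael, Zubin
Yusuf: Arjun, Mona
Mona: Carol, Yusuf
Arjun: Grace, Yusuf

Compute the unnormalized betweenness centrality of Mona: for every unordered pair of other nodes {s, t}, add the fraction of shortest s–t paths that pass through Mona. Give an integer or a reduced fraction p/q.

Pairs whose geodesics pass through Mona — Rosa–Yusuf: 1/2; Arjun–Carol: 1/2; Arjun–Zubin: 1/2; Arjun–Frank: 1/2; Yusuf–Carol: 1; Yusuf–Zubin: 1; Yusuf–Frank: 1; Yusuf–Yael: 1; Yusuf–Beata: 1/2; Yusuf–Gus: 1/2.
All other pairs contribute 0.
Summing the contributions gives betweenness(Mona) = 7.

7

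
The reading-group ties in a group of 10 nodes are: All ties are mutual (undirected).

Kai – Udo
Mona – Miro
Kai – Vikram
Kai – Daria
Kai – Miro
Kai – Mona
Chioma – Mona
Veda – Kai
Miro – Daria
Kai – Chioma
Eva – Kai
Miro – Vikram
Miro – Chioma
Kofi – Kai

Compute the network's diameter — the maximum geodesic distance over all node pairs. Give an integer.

2

Eccentricity of each node (its greatest distance to any other): Chioma:2, Daria:2, Eva:2, Kai:1, Kofi:2, Miro:2, Mona:2, Udo:2, Veda:2, Vikram:2.
The maximum eccentricity is 2, realized for instance by the pair Miro–Veda via Miro – Kai – Veda. So the diameter is 2.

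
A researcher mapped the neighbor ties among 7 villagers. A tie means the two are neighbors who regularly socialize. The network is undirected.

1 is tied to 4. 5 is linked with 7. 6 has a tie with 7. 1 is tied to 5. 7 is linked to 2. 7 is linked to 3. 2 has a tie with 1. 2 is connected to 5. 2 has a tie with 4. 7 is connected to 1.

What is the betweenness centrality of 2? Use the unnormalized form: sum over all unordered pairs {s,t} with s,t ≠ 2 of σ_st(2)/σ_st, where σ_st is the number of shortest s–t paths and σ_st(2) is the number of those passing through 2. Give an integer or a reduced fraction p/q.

Pairs whose geodesics pass through 2 — 5–4: 1/2; 7–4: 1/2; 4–6: 1/2; 4–3: 1/2.
All other pairs contribute 0.
Summing the contributions gives betweenness(2) = 2.

2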